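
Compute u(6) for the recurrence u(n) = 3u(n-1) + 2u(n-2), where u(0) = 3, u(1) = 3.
Computing the sequence terms:
3, 3, 15, 51, 183, 651, 2319

2319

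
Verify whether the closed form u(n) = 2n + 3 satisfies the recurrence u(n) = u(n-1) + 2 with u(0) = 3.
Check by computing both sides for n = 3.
From the recurrence with u(0) = 3:
  u(0) = 3, u(1) = 5, u(2) = 7, u(3) = 9
  so the recurrence gives u(3) = 9.
From the proposed closed form u(n) = 2n + 3:
  u(3) = 9.
Both sides give 9 at n = 3, and the initial condition(s) match, so the closed form is consistent.

Yes, the closed form is correct.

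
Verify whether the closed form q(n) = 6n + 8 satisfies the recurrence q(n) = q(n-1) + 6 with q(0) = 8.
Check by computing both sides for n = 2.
From the recurrence with q(0) = 8:
  q(0) = 8, q(1) = 14, q(2) = 20
  so the recurrence gives q(2) = 20.
From the proposed closed form q(n) = 6n + 8:
  q(2) = 20.
Both sides give 20 at n = 2, and the initial condition(s) match, so the closed form is consistent.

Yes, the closed form is correct.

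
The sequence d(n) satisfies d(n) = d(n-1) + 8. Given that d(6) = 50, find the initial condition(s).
d(6) = d(0) + 6·8, so d(0) = 50 - 48 = 2.

d(0) = 2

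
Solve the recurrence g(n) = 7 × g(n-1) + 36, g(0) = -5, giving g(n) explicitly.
Recurrence: g(n) = 7 × g(n-1) + 36, initial: g(0) = -5.
Try g(n) = A·7ⁿ + C. Substituting: A·7ⁿ + C = 7(A·7ⁿ⁻¹ + C) + 36 = A·7ⁿ + 7C + 36, so C = 7C + 36, giving C = -6. Then g(0) = A - 6 = -5 gives A = 1.

g(n) = 7ⁿ - 6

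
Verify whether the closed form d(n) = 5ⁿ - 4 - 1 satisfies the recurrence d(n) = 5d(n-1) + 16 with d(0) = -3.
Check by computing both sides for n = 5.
From the recurrence with d(0) = -3:
  d(0) = -3, d(1) = 1, d(2) = 21, d(3) = 121, d(4) = 621, d(5) = 3121
  so the recurrence gives d(5) = 3121.
From the proposed closed form d(n) = 5ⁿ - 4 - 1:
  d(5) = 3120.
The recurrence gives 3121 but the closed form gives 3120, so the closed form does not satisfy the recurrence.

No, the closed form is incorrect.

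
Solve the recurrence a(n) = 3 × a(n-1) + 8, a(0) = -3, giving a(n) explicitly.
Recurrence: a(n) = 3 × a(n-1) + 8, initial: a(0) = -3.
Try a(n) = A·3ⁿ + C. Substituting: A·3ⁿ + C = 3(A·3ⁿ⁻¹ + C) + 8 = A·3ⁿ + 3C + 8, so C = 3C + 8, giving C = -4. Then a(0) = A - 4 = -3 gives A = 1.

a(n) = 3ⁿ - 4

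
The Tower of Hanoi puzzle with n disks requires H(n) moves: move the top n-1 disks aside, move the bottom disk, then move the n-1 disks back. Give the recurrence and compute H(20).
Moving n disks = move the top n-1 disks aside (H(n-1) moves) + move the largest disk (1 move) + move the n-1 disks back on top (H(n-1) moves), so H(n) = 2H(n-1) + 1, with H(1) = 1 (a single disk takes one move).
First terms: 1, 3, 7, 15, 31, 63, … — each is one less than a power of 2. Indeed H(n) + 1 = 2(H(n-1) + 1) with H(1) + 1 = 2, so H(n) + 1 = 2ⁿ and H(n) = 2ⁿ - 1.
Hence H(20) = 2^20 - 1 = 1048576 - 1 = 1048575.

H(n) = 2H(n-1) + 1, H(1) = 1; H(20) = 1048575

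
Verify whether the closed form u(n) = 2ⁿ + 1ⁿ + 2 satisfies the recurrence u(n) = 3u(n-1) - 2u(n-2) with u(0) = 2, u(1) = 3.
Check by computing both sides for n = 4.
From the recurrence with u(0) = 2, u(1) = 3:
  u(0) = 2, u(1) = 3, u(2) = 5, u(3) = 9, u(4) = 17
  so the recurrence gives u(4) = 17.
From the proposed closed form u(n) = 2ⁿ + 1ⁿ + 2:
  u(4) = 19.
The recurrence gives 17 but the closed form gives 19, so the closed form does not satisfy the recurrence.

No, the closed form is incorrect.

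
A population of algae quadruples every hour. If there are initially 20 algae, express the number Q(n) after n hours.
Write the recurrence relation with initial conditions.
Each hour multiplies the count by 4, so the count after n hours depends only on the count after n-1 hours: Q(n) = 4 × Q(n-1). The starting count gives Q(0) = 20.
Unrolling n times gives the closed form Q(n) = 20 × 4ⁿ.

Q(n) = 4 × Q(n-1), Q(0) = 20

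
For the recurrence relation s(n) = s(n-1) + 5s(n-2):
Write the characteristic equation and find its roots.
Substitute s(n) = rⁿ and divide through by rⁿ⁻²: r² - r - 5 = 0
Discriminant: 1² + 4·5 = 21, not a perfect square, so by the quadratic formula r = (1 ± √21)/2.
General solution: s(n) = A·r₁ⁿ + B·r₂ⁿ where r₁,r₂ = (1 ± √21)/2

Characteristic: r² - r - 5 = 0, Roots: r = (1 ± √21)/2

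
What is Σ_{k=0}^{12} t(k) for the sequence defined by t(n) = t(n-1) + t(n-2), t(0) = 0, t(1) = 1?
Computing the sequence terms: 0, 1, 1, 2, 3, 5, 8, 13, 21, 34, 55, 89, 144
Adding these values together:

376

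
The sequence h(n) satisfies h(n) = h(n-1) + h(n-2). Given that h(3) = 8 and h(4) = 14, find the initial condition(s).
Work backwards using h(k) = h(k+2) - h(k+1):
h(2) = h(4) - h(3) = 14 - 8 = 6
h(1) = h(3) - h(2) = 8 - 6 = 2
h(0) = h(2) - h(1) = 6 - 2 = 4

h(0) = 4, h(1) = 2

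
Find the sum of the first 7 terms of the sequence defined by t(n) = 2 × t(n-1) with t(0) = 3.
Computing the sequence terms: 3, 6, 12, 24, 48, 96, 192
Adding these values together:

381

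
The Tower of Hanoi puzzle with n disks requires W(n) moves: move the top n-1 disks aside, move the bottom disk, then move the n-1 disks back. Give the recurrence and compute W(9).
Moving n disks = move the top n-1 disks aside (W(n-1) moves) + move the largest disk (1 move) + move the n-1 disks back on top (W(n-1) moves), so W(n) = 2W(n-1) + 1, with W(1) = 1 (a single disk takes one move).
First terms: 1, 3, 7, 15, 31, 63, … — each is one less than a power of 2. Indeed W(n) + 1 = 2(W(n-1) + 1) with W(1) + 1 = 2, so W(n) + 1 = 2ⁿ and W(n) = 2ⁿ - 1.
Hence W(9) = 2^9 - 1 = 512 - 1 = 511.

W(n) = 2W(n-1) + 1, W(1) = 1; W(9) = 511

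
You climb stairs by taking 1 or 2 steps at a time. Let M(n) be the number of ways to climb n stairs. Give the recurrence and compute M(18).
Condition on the size of the last step (1 to 2): before it there were n-1, …, n-2 stairs climbed, and these cases are disjoint, so M(n) = M(n-1) + M(n-2) (Fibonacci-type sequence).
Initial conditions by direct count (compositions of i into parts ≤ 2): M(1) = 1; M(2) = 2.
Iterating the recurrence: M(3) = 3, M(4) = 5, M(5) = 8, M(6) = 13, M(7) = 21, M(8) = 34, M(9) = 55, M(10) = 89, M(11) = 144, M(12) = 233, M(13) = 377, M(14) = 610, M(15) = 987, M(16) = 1597, M(17) = 2584, M(18) = 4181.

M(n) = M(n-1) + M(n-2), M(1) = 1, M(2) = 2; M(18) = 4181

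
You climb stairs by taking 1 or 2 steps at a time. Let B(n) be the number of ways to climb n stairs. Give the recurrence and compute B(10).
Condition on the size of the last step (1 to 2): before it there were n-1, …, n-2 stairs climbed, and these cases are disjoint, so B(n) = B(n-1) + B(n-2) (Fibonacci-type sequence).
Initial conditions by direct count (compositions of i into parts ≤ 2): B(1) = 1; B(2) = 2.
Iterating the recurrence: B(3) = 3, B(4) = 5, B(5) = 8, B(6) = 13, B(7) = 21, B(8) = 34, B(9) = 55, B(10) = 89.

B(n) = B(n-1) + B(n-2), B(1) = 1, B(2) = 2; B(10) = 89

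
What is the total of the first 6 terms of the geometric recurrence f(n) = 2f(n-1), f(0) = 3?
Computing the sequence terms: 3, 6, 12, 24, 48, 96
Adding these values together:

189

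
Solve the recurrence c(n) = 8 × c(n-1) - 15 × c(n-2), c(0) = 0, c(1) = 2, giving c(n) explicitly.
Recurrence: c(n) = 8 × c(n-1) - 15 × c(n-2), initial: c(0) = 0, c(1) = 2.
Characteristic equation: r² - 8r + 15 = 0, which factors as (r - 5)(r - 3) = 0, so r = 5, 3. General solution c(n) = A·5ⁿ + B·3ⁿ. From c(0) = 0: A + B = 0. From c(1) = 2: 5A + 3B = 2. Solving gives A = 1, B = -1.

c(n) = 5ⁿ - 3ⁿ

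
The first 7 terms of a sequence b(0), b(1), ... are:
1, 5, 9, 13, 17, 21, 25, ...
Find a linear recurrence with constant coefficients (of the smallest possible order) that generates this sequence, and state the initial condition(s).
Look for the lowest-order linear relation among consecutive terms.
Observation: consecutive differences are constant (= 4).
Check at n=2: 1·5 + 4 = 9. ✓

b(n) = b(n-1) + 4, b(0) = 1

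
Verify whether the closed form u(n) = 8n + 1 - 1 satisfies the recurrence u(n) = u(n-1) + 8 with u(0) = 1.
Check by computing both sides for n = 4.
From the recurrence with u(0) = 1:
  u(0) = 1, u(1) = 9, u(2) = 17, u(3) = 25, u(4) = 33
  so the recurrence gives u(4) = 33.
From the proposed closed form u(n) = 8n + 1 - 1:
  u(4) = 32.
The recurrence gives 33 but the closed form gives 32, so the closed form does not satisfy the recurrence.

No, the closed form is incorrect.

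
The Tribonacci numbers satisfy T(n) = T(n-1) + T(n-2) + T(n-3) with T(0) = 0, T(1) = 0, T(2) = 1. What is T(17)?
Computing the sequence terms:
0, 0, 1, 1, 2, 4, 7, 13, 24, 44, 81, 149, 274, 504, 927, 1705, 3136, 5768

5768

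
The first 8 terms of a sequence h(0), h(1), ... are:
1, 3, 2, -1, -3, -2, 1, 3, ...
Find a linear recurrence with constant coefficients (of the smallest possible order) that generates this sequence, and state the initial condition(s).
Look for the lowest-order linear relation among consecutive terms.
Observation: h(n) - 1·h(n-1) - (-1)·h(n-2) = 0 holds for the shown terms, and no order-1 relation h(n) = α·h(n-1) + β fits.
Check at n=3: 1·2 + (-1)·3 = -1. ✓

h(n) = h(n-1) - h(n-2), h(0) = 1, h(1) = 3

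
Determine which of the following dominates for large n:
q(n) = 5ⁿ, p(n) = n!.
Comparing growth rates:
Growth-rate hierarchy: log n ≺ any polynomial ≺ any exponential cⁿ (c>1) ≺ n! ≺ nⁿ.
factorial dominates exponential base 5 asymptotically.

p(n) grows faster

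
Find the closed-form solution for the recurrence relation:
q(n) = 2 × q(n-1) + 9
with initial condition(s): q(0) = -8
Recurrence: q(n) = 2 × q(n-1) + 9, initial: q(0) = -8.
Try q(n) = A·2ⁿ + C. Substituting: A·2ⁿ + C = 2(A·2ⁿ⁻¹ + C) + 9 = A·2ⁿ + 2C + 9, so C = 2C + 9, giving C = -9. Then q(0) = A - 9 = -8 gives A = 1.

q(n) = 2ⁿ - 9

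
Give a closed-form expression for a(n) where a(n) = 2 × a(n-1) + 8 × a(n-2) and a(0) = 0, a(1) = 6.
Recurrence: a(n) = 2 × a(n-1) + 8 × a(n-2), initial: a(0) = 0, a(1) = 6.
Characteristic equation: r² - 2r - 8 = 0, which factors as (r - 4)(r + 2) = 0, so r = 4, -2. General solution a(n) = A·4ⁿ + B·(-2)ⁿ. From a(0) = 0: A + B = 0. From a(1) = 6: 4A - 2B = 6. Solving gives A = 1, B = -1.

a(n) = 4ⁿ - (-2)ⁿ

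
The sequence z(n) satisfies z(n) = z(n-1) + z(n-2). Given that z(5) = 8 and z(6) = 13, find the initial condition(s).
Work backwards using z(k) = z(k+2) - z(k+1):
z(4) = z(6) - z(5) = 13 - 8 = 5
z(3) = z(5) - z(4) = 8 - 5 = 3
z(2) = z(4) - z(3) = 5 - 3 = 2
z(1) = z(3) - z(2) = 3 - 2 = 1
z(0) = z(2) - z(1) = 2 - 1 = 1

z(0) = 1, z(1) = 1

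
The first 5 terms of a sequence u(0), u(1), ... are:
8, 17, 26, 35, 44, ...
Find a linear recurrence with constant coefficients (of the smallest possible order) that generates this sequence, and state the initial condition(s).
Look for the lowest-order linear relation among consecutive terms.
Observation: consecutive differences are constant (= 9).
Check at n=2: 1·17 + 9 = 26. ✓

u(n) = u(n-1) + 9, u(0) = 8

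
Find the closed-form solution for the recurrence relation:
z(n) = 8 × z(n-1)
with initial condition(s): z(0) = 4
Recurrence: z(n) = 8 × z(n-1), initial: z(0) = 4.
Each term is 8 times the previous, so this is geometric with ratio 8. After n steps: z(n) = z(0)·8ⁿ = 4·8ⁿ.

z(n) = 4·8ⁿ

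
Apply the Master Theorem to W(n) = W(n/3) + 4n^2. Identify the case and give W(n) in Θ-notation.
Master Theorem template: W(n) = a·W(n/b) + f(n).
Here: a=1, b=3, f(n)=4n^2
Compute log_b(a) = log_3(1) = 0.
f(n) = 4n^2 = Ω(n^(0+ε)) with ε = 2, and the regularity condition holds (a·f(n/b) = (a/b^2)·f(n) with a/b^2 = 3^-2 < 1). Case 3: W(n) = Θ(f(n)) = Θ(n^2).

Case 3: W(n) = Θ(n^2)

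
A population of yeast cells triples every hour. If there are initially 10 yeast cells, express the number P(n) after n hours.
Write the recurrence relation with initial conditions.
Each hour multiplies the count by 3, so the count after n hours depends only on the count after n-1 hours: P(n) = 3 × P(n-1). The starting count gives P(0) = 10.
Unrolling n times gives the closed form P(n) = 10 × 3ⁿ.

P(n) = 3 × P(n-1), P(0) = 10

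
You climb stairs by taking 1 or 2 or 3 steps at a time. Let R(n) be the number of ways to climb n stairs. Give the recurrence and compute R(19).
Condition on the size of the last step (1 to 3): before it there were n-1, …, n-3 stairs climbed, and these cases are disjoint, so R(n) = R(n-1) + R(n-2) + R(n-3) (order-3 linear recurrence).
Initial conditions by direct count (compositions of i into parts ≤ 3): R(1) = 1; R(2) = 2; R(3) = 4.
Iterating the recurrence: R(4) = 7, R(5) = 13, R(6) = 24, R(7) = 44, R(8) = 81, R(9) = 149, R(10) = 274, R(11) = 504, R(12) = 927, R(13) = 1705, R(14) = 3136, R(15) = 5768, R(16) = 10609, R(17) = 19513, R(18) = 35890, R(19) = 66012.

R(n) = R(n-1) + R(n-2) + R(n-3), R(1) = 1, R(2) = 2, R(3) = 4; R(19) = 66012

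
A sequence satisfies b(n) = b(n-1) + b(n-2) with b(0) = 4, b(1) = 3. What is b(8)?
Computing the sequence terms:
4, 3, 7, 10, 17, 27, 44, 71, 115

115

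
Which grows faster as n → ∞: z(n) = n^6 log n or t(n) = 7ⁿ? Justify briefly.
Comparing growth rates:
Growth-rate hierarchy: log n ≺ any polynomial ≺ any exponential cⁿ (c>1) ≺ n! ≺ nⁿ.
exponential base 7 dominates polynomial degree 6 (with log factor) asymptotically.

t(n) grows faster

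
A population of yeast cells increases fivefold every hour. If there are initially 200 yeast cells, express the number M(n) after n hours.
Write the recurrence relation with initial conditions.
Each hour multiplies the count by 5, so the count after n hours depends only on the count after n-1 hours: M(n) = 5 × M(n-1). The starting count gives M(0) = 200.
Unrolling n times gives the closed form M(n) = 200 × 5ⁿ.

M(n) = 5 × M(n-1), M(0) = 200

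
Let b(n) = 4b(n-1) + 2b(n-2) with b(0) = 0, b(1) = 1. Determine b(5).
Computing the sequence terms:
0, 1, 4, 18, 80, 356

356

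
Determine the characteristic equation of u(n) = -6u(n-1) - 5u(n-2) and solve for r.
Substitute u(n) = rⁿ and divide through by rⁿ⁻²: r² + 6r + 5 = 0
Factor: (r + 5)(r + 1) = 0, so r = -5, -1.
General solution: u(n) = A·(-5)ⁿ + B·(-1)ⁿ

Characteristic: r² + 6r + 5 = 0, Roots: r = -5, -1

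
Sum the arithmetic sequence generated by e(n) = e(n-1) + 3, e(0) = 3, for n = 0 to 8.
Computing the sequence terms: 3, 6, 9, 12, 15, 18, 21, 24, 27
Adding these values together:

135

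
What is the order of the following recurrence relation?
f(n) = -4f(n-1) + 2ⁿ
The order is the largest lag k for which f(n-k) appears. Here the deepest term is f(n-1) (the 2ⁿ term is non-homogeneous and does not affect the order), so the order is 1.

Order 1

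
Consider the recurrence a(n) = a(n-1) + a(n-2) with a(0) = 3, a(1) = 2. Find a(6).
Computing the sequence terms:
3, 2, 5, 7, 12, 19, 31

31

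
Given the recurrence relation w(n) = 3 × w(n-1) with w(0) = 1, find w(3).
Computing step by step:
w(0) = 1
w(1) = 3 × 1 = 3
w(2) = 3 × 3 = 9
w(3) = 3 × 9 = 27

27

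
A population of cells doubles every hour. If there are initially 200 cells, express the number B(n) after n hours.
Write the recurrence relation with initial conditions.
Each hour multiplies the count by 2, so the count after n hours depends only on the count after n-1 hours: B(n) = 2 × B(n-1). The starting count gives B(0) = 200.
Unrolling n times gives the closed form B(n) = 200 × 2ⁿ.

B(n) = 2 × B(n-1), B(0) = 200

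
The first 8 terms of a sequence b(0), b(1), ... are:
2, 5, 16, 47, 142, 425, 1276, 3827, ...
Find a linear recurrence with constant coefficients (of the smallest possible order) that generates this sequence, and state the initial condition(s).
Look for the lowest-order linear relation among consecutive terms.
Observation: b(n) - 2·b(n-1) - (3)·b(n-2) = 0 holds for the shown terms, and no order-1 relation b(n) = α·b(n-1) + β fits.
Check at n=3: 2·16 + (3)·5 = 47. ✓

b(n) = 2b(n-1) + 3b(n-2), b(0) = 2, b(1) = 5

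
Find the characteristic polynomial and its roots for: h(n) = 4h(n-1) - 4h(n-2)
Substitute h(n) = rⁿ and divide through by rⁿ⁻²: r² - 4r + 4 = 0
Factor: (r - 2)² = 0, so r = 2 (double root).
General solution: h(n) = (A + Bn)·2ⁿ

Characteristic: r² - 4r + 4 = 0, Roots: r = 2 (double root)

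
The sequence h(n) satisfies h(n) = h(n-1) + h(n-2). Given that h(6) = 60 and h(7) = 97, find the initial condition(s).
Work backwards using h(k) = h(k+2) - h(k+1):
h(5) = h(7) - h(6) = 97 - 60 = 37
h(4) = h(6) - h(5) = 60 - 37 = 23
h(3) = h(5) - h(4) = 37 - 23 = 14
h(2) = h(4) - h(3) = 23 - 14 = 9
h(1) = h(3) - h(2) = 14 - 9 = 5
h(0) = h(2) - h(1) = 9 - 5 = 4

h(0) = 4, h(1) = 5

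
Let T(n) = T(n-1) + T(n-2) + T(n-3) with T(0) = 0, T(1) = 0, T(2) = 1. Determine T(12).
Computing the sequence terms:
0, 0, 1, 1, 2, 4, 7, 13, 24, 44, 81, 149, 274

274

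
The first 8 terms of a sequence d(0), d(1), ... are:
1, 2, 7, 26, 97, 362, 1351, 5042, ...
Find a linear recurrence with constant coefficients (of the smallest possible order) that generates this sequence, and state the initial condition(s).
Look for the lowest-order linear relation among consecutive terms.
Observation: d(n) - 4·d(n-1) - (-1)·d(n-2) = 0 holds for the shown terms, and no order-1 relation d(n) = α·d(n-1) + β fits.
Check at n=3: 4·7 + (-1)·2 = 26. ✓

d(n) = 4d(n-1) - d(n-2), d(0) = 1, d(1) = 2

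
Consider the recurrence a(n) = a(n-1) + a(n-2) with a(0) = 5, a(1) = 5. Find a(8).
Computing the sequence terms:
5, 5, 10, 15, 25, 40, 65, 105, 170

170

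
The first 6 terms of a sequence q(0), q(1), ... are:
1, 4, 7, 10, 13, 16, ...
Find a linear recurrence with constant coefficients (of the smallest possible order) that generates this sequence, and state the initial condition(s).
Look for the lowest-order linear relation among consecutive terms.
Observation: consecutive differences are constant (= 3).
Check at n=2: 1·4 + 3 = 7. ✓

q(n) = q(n-1) + 3, q(0) = 1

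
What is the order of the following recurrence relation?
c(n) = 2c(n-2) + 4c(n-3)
The order is the largest lag k for which c(n-k) appears. Here the deepest term is c(n-3), so the order is 3.

Order 3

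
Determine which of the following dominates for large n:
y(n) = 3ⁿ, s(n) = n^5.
Comparing growth rates:
Growth-rate hierarchy: log n ≺ any polynomial ≺ any exponential cⁿ (c>1) ≺ n! ≺ nⁿ.
exponential base 3 dominates polynomial degree 5 asymptotically.

y(n) grows faster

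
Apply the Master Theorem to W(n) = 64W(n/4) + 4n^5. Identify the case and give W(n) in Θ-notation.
Master Theorem template: W(n) = a·W(n/b) + f(n).
Here: a=64, b=4, f(n)=4n^5
Compute log_b(a) = log_4(64) = 3.
f(n) = 4n^5 = Ω(n^(3+ε)) with ε = 2, and the regularity condition holds (a·f(n/b) = (a/b^5)·f(n) with a/b^5 = 4^-2 < 1). Case 3: W(n) = Θ(f(n)) = Θ(n^5).

Case 3: W(n) = Θ(n^5)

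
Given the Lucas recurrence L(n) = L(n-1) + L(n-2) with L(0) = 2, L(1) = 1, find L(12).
Computing the sequence terms:
2, 1, 3, 4, 7, 11, 18, 29, 47, 76, 123, 199, 322

322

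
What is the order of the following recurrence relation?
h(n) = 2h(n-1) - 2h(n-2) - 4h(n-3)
The order is the largest lag k for which h(n-k) appears. Here the deepest term is h(n-3), so the order is 3.

Order 3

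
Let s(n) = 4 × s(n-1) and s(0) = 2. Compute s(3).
Computing step by step:
s(0) = 2
s(1) = 4 × 2 = 8
s(2) = 4 × 8 = 32
s(3) = 4 × 32 = 128

128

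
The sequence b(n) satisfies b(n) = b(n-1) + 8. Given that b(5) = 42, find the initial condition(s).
b(5) = b(0) + 5·8, so b(0) = 42 - 40 = 2.

b(0) = 2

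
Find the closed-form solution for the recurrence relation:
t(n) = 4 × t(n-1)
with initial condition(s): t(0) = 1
Recurrence: t(n) = 4 × t(n-1), initial: t(0) = 1.
Each term is 4 times the previous, so this is geometric with ratio 4. After n steps: t(n) = t(0)·4ⁿ = 4ⁿ.

t(n) = 4ⁿ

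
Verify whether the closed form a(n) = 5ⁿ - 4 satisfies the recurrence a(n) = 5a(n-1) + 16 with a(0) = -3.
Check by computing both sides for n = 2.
From the recurrence with a(0) = -3:
  a(0) = -3, a(1) = 1, a(2) = 21
  so the recurrence gives a(2) = 21.
From the proposed closed form a(n) = 5ⁿ - 4:
  a(2) = 21.
Both sides give 21 at n = 2, and the initial condition(s) match, so the closed form is consistent.

Yes, the closed form is correct.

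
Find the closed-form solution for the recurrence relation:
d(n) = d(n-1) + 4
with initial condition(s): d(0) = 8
Recurrence: d(n) = d(n-1) + 4, initial: d(0) = 8.
Each step adds 4, so d(n) = d(0) + 4n = 4n + 8.

d(n) = 4n + 8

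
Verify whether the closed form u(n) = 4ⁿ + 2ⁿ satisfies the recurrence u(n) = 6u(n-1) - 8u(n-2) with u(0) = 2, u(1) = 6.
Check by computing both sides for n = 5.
From the recurrence with u(0) = 2, u(1) = 6:
  u(0) = 2, u(1) = 6, u(2) = 20, u(3) = 72, u(4) = 272, u(5) = 1056
  so the recurrence gives u(5) = 1056.
From the proposed closed form u(n) = 4ⁿ + 2ⁿ:
  u(5) = 1056.
Both sides give 1056 at n = 5, and the initial condition(s) match, so the closed form is consistent.

Yes, the closed form is correct.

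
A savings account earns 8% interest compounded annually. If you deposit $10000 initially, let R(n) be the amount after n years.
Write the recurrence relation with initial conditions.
Each year the balance grows by 8%, i.e. is multiplied by 1 + 8/100 = 1.08, so R(n) = 1.08 × R(n-1). The initial deposit gives R(0) = 10000.
Unrolling gives the closed form R(n) = 10000 × (1.08)ⁿ.

R(n) = 1.08 × R(n-1), R(0) = 10000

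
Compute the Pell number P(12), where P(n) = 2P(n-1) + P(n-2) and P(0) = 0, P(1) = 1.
Computing the sequence terms:
0, 1, 2, 5, 12, 29, 70, 169, 408, 985, 2378, 5741, 13860

13860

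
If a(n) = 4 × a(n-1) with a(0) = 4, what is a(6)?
Computing step by step:
a(0) = 4
a(1) = 4 × 4 = 16
a(2) = 4 × 16 = 64
a(3) = 4 × 64 = 256
a(4) = 4 × 256 = 1024
a(5) = 4 × 1024 = 4096
a(6) = 4 × 4096 = 16384

16384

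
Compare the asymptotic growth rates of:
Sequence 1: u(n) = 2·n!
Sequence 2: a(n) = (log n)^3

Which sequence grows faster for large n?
Comparing growth rates:
Growth-rate hierarchy: log n ≺ any polynomial ≺ any exponential cⁿ (c>1) ≺ n! ≺ nⁿ.
factorial dominates polylogarithmic (log n)^3 asymptotically.

u(n) grows faster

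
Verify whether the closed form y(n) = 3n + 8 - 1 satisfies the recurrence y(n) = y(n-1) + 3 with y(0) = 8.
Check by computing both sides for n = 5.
From the recurrence with y(0) = 8:
  y(0) = 8, y(1) = 11, y(2) = 14, y(3) = 17, y(4) = 20, y(5) = 23
  so the recurrence gives y(5) = 23.
From the proposed closed form y(n) = 3n + 8 - 1:
  y(5) = 22.
The recurrence gives 23 but the closed form gives 22, so the closed form does not satisfy the recurrence.

No, the closed form is incorrect.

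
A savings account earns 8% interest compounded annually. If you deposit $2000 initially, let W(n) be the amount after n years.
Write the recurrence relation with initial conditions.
Each year the balance grows by 8%, i.e. is multiplied by 1 + 8/100 = 1.08, so W(n) = 1.08 × W(n-1). The initial deposit gives W(0) = 2000.
Unrolling gives the closed form W(n) = 2000 × (1.08)ⁿ.

W(n) = 1.08 × W(n-1), W(0) = 2000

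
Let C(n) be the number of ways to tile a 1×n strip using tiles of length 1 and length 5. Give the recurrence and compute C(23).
Condition on the last tile: it has length 1 (leaving a 1×(n-1) strip) or length 5 (leaving a 1×(n-5) strip), so C(n) = C(n-1) + C(n-5) (order-5 linear recurrence).
For 0 ≤ i < 5 only unit tiles fit, so C(i) = 1.
Iterating the recurrence: C(5) = 2, C(6) = 3, C(7) = 4, C(8) = 5, C(9) = 6, C(10) = 8, C(11) = 11, C(12) = 15, C(13) = 20, C(14) = 26, C(15) = 34, C(16) = 45, C(17) = 60, C(18) = 80, C(19) = 106, C(20) = 140, C(21) = 185, C(22) = 245, C(23) = 325.

C(n) = C(n-1) + C(n-5), with C(i) = 1 for 0 ≤ i < 5; C(23) = 325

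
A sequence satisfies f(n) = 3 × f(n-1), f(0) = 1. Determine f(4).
Computing step by step:
f(0) = 1
f(1) = 3 × 1 = 3
f(2) = 3 × 3 = 9
f(3) = 3 × 9 = 27
f(4) = 3 × 27 = 81

81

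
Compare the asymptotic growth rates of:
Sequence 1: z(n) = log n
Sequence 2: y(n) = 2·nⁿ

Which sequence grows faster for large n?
Comparing growth rates:
Growth-rate hierarchy: log n ≺ any polynomial ≺ any exponential cⁿ (c>1) ≺ n! ≺ nⁿ.
super-exponential nⁿ dominates logarithmic asymptotically.

y(n) grows faster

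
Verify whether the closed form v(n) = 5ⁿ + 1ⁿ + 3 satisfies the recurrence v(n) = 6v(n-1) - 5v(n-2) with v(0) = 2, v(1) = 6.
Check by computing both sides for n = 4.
From the recurrence with v(0) = 2, v(1) = 6:
  v(0) = 2, v(1) = 6, v(2) = 26, v(3) = 126, v(4) = 626
  so the recurrence gives v(4) = 626.
From the proposed closed form v(n) = 5ⁿ + 1ⁿ + 3:
  v(4) = 629.
The recurrence gives 626 but the closed form gives 629, so the closed form does not satisfy the recurrence.

No, the closed form is incorrect.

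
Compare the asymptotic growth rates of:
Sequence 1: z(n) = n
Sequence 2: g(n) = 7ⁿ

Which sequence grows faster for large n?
Comparing growth rates:
Growth-rate hierarchy: log n ≺ any polynomial ≺ any exponential cⁿ (c>1) ≺ n! ≺ nⁿ.
exponential base 7 dominates polynomial degree 1 asymptotically.

g(n) grows faster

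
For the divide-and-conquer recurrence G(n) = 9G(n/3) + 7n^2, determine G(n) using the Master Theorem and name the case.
Master Theorem template: G(n) = a·G(n/b) + f(n).
Here: a=9, b=3, f(n)=7n^2
Compute log_b(a) = log_3(9) = 2.
f(n) = 7n^2 = Θ(n^2). Case 2: G(n) = Θ(n^2 log n).

Case 2: G(n) = Θ(n^2 log n)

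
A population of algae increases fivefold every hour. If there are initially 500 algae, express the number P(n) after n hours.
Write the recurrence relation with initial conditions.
Each hour multiplies the count by 5, so the count after n hours depends only on the count after n-1 hours: P(n) = 5 × P(n-1). The starting count gives P(0) = 500.
Unrolling n times gives the closed form P(n) = 500 × 5ⁿ.

P(n) = 5 × P(n-1), P(0) = 500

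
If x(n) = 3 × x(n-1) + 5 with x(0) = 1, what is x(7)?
Computing step by step:
x(0) = 1
x(1) = 3 × 1 + 5 = 8
x(2) = 3 × 8 + 5 = 29
x(3) = 3 × 29 + 5 = 92
x(4) = 3 × 92 + 5 = 281
x(5) = 3 × 281 + 5 = 848
x(6) = 3 × 848 + 5 = 2549
x(7) = 3 × 2549 + 5 = 7652

7652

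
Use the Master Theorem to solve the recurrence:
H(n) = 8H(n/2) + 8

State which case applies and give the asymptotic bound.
Master Theorem template: H(n) = a·H(n/b) + f(n).
Here: a=8, b=2, f(n)=8
Compute log_b(a) = log_2(8) = 3.
f(n) = 8 = O(n^(3-ε)) with ε = 3. Case 1: H(n) = Θ(n^log_b(a)) = Θ(n^3).

Case 1: H(n) = Θ(n^3)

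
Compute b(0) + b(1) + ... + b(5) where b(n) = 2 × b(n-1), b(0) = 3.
Computing the sequence terms: 3, 6, 12, 24, 48, 96
Adding these values together:

189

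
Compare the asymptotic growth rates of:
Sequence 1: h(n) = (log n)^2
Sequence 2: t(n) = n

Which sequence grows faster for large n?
Comparing growth rates:
Growth-rate hierarchy: log n ≺ any polynomial ≺ any exponential cⁿ (c>1) ≺ n! ≺ nⁿ.
polynomial degree 1 dominates polylogarithmic (log n)^2 asymptotically.

t(n) grows faster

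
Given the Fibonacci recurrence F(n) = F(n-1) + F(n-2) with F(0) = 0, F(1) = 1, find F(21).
Computing the sequence terms:
0, 1, 1, 2, 3, 5, 8, 13, 21, 34, 55, 89, 144, 233, 377, 610, 987, 1597, 2584, 4181, 6765, 10946

10946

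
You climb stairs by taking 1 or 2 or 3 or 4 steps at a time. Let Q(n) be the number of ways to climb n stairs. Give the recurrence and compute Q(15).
Condition on the size of the last step (1 to 4): before it there were n-1, …, n-4 stairs climbed, and these cases are disjoint, so Q(n) = Q(n-1) + Q(n-2) + Q(n-3) + Q(n-4) (order-4 linear recurrence).
Initial conditions by direct count (compositions of i into parts ≤ 4): Q(1) = 1; Q(2) = 2; Q(3) = 4; Q(4) = 8.
Iterating the recurrence: Q(5) = 15, Q(6) = 29, Q(7) = 56, Q(8) = 108, Q(9) = 208, Q(10) = 401, Q(11) = 773, Q(12) = 1490, Q(13) = 2872, Q(14) = 5536, Q(15) = 10671.

Q(n) = Q(n-1) + Q(n-2) + Q(n-3) + Q(n-4), Q(1) = 1, Q(2) = 2, Q(3) = 4, Q(4) = 8; Q(15) = 10671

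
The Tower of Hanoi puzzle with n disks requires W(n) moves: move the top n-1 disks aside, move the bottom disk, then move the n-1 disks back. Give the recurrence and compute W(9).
Moving n disks = move the top n-1 disks aside (W(n-1) moves) + move the largest disk (1 move) + move the n-1 disks back on top (W(n-1) moves), so W(n) = 2W(n-1) + 1, with W(1) = 1 (a single disk takes one move).
First terms: 1, 3, 7, 15, 31, 63, … — each is one less than a power of 2. Indeed W(n) + 1 = 2(W(n-1) + 1) with W(1) + 1 = 2, so W(n) + 1 = 2ⁿ and W(n) = 2ⁿ - 1.
Hence W(9) = 2^9 - 1 = 512 - 1 = 511.

W(n) = 2W(n-1) + 1, W(1) = 1; W(9) = 511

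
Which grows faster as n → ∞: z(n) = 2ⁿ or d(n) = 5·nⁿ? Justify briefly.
Comparing growth rates:
Growth-rate hierarchy: log n ≺ any polynomial ≺ any exponential cⁿ (c>1) ≺ n! ≺ nⁿ.
super-exponential nⁿ dominates exponential base 2 asymptotically.

d(n) grows faster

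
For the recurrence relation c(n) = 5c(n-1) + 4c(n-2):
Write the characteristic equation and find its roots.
Substitute c(n) = rⁿ and divide through by rⁿ⁻²: r² - 5r - 4 = 0
Discriminant: 5² + 4·4 = 41, not a perfect square, so by the quadratic formula r = (5 ± √41)/2.
General solution: c(n) = A·r₁ⁿ + B·r₂ⁿ where r₁,r₂ = (5 ± √41)/2

Characteristic: r² - 5r - 4 = 0, Roots: r = (5 ± √41)/2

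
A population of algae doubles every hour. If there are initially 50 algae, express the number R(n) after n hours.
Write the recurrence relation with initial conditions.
Each hour multiplies the count by 2, so the count after n hours depends only on the count after n-1 hours: R(n) = 2 × R(n-1). The starting count gives R(0) = 50.
Unrolling n times gives the closed form R(n) = 50 × 2ⁿ.

R(n) = 2 × R(n-1), R(0) = 50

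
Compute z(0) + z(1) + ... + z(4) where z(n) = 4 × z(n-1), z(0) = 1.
Computing the sequence terms: 1, 4, 16, 64, 256
Adding these values together:

341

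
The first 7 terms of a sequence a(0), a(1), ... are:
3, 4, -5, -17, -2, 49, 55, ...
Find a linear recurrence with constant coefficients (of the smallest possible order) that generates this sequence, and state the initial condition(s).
Look for the lowest-order linear relation among consecutive terms.
Observation: a(n) - 1·a(n-1) - (-3)·a(n-2) = 0 holds for the shown terms, and no order-1 relation a(n) = α·a(n-1) + β fits.
Check at n=3: 1·-5 + (-3)·4 = -17. ✓

a(n) = a(n-1) - 3a(n-2), a(0) = 3, a(1) = 4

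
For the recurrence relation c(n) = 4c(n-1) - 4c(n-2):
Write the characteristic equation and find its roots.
Substitute c(n) = rⁿ and divide through by rⁿ⁻²: r² - 4r + 4 = 0
Factor: (r - 2)² = 0, so r = 2 (double root).
General solution: c(n) = (A + Bn)·2ⁿ

Characteristic: r² - 4r + 4 = 0, Roots: r = 2 (double root)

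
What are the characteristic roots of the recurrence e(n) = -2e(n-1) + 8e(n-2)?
Substitute e(n) = rⁿ and divide through by rⁿ⁻²: r² + 2r - 8 = 0
Factor: (r + 4)(r - 2) = 0, so r = -4, 2.
General solution: e(n) = A·(-4)ⁿ + B·2ⁿ

Characteristic: r² + 2r - 8 = 0, Roots: r = -4, 2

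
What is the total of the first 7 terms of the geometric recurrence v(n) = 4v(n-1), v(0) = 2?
Computing the sequence terms: 2, 8, 32, 128, 512, 2048, 8192
Adding these values together:

10922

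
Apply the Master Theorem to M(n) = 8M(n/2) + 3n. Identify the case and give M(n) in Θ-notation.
Master Theorem template: M(n) = a·M(n/b) + f(n).
Here: a=8, b=2, f(n)=3n
Compute log_b(a) = log_2(8) = 3.
f(n) = 3n = O(n^(3-ε)) with ε = 2. Case 1: M(n) = Θ(n^log_b(a)) = Θ(n^3).

Case 1: M(n) = Θ(n^3)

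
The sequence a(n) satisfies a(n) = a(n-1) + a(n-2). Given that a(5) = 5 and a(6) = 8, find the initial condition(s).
Work backwards using a(k) = a(k+2) - a(k+1):
a(4) = a(6) - a(5) = 8 - 5 = 3
a(3) = a(5) - a(4) = 5 - 3 = 2
a(2) = a(4) - a(3) = 3 - 2 = 1
a(1) = a(3) - a(2) = 2 - 1 = 1
a(0) = a(2) - a(1) = 1 - 1 = 0

a(0) = 0, a(1) = 1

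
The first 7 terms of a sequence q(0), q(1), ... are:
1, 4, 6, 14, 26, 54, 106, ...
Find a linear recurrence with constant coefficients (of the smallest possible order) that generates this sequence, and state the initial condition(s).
Look for the lowest-order linear relation among consecutive terms.
Observation: q(n) - 1·q(n-1) - (2)·q(n-2) = 0 holds for the shown terms, and no order-1 relation q(n) = α·q(n-1) + β fits.
Check at n=3: 1·6 + (2)·4 = 14. ✓

q(n) = q(n-1) + 2q(n-2), q(0) = 1, q(1) = 4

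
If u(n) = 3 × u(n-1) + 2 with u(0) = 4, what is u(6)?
Computing step by step:
u(0) = 4
u(1) = 3 × 4 + 2 = 14
u(2) = 3 × 14 + 2 = 44
u(3) = 3 × 44 + 2 = 134
u(4) = 3 × 134 + 2 = 404
u(5) = 3 × 404 + 2 = 1214
u(6) = 3 × 1214 + 2 = 3644

3644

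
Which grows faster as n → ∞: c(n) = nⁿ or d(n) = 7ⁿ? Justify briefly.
Comparing growth rates:
Growth-rate hierarchy: log n ≺ any polynomial ≺ any exponential cⁿ (c>1) ≺ n! ≺ nⁿ.
super-exponential nⁿ dominates exponential base 7 asymptotically.

c(n) grows faster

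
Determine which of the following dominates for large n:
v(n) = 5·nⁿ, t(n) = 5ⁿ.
Comparing growth rates:
Growth-rate hierarchy: log n ≺ any polynomial ≺ any exponential cⁿ (c>1) ≺ n! ≺ nⁿ.
super-exponential nⁿ dominates exponential base 5 asymptotically.

v(n) grows faster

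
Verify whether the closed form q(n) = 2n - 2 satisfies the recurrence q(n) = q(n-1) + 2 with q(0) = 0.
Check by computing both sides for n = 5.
From the recurrence with q(0) = 0:
  q(0) = 0, q(1) = 2, q(2) = 4, q(3) = 6, q(4) = 8, q(5) = 10
  so the recurrence gives q(5) = 10.
From the proposed closed form q(n) = 2n - 2:
  q(5) = 8.
The recurrence gives 10 but the closed form gives 8, so the closed form does not satisfy the recurrence.

No, the closed form is incorrect.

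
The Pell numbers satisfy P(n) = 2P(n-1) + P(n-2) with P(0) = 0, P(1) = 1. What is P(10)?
Computing the sequence terms:
0, 1, 2, 5, 12, 29, 70, 169, 408, 985, 2378

2378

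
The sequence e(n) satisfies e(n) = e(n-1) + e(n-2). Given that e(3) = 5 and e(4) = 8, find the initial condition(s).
Work backwards using e(k) = e(k+2) - e(k+1):
e(2) = e(4) - e(3) = 8 - 5 = 3
e(1) = e(3) - e(2) = 5 - 3 = 2
e(0) = e(2) - e(1) = 3 - 2 = 1

e(0) = 1, e(1) = 2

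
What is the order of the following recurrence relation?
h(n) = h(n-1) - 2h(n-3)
The order is the largest lag k for which h(n-k) appears. Here the deepest term is h(n-3), so the order is 3.

Order 3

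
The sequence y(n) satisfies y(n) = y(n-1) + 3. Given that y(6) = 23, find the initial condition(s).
y(6) = y(0) + 6·3, so y(0) = 23 - 18 = 5.

y(0) = 5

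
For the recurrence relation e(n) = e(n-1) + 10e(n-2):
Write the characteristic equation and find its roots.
Substitute e(n) = rⁿ and divide through by rⁿ⁻²: r² - r - 10 = 0
Discriminant: 1² + 4·10 = 41, not a perfect square, so by the quadratic formula r = (1 ± √41)/2.
General solution: e(n) = A·r₁ⁿ + B·r₂ⁿ where r₁,r₂ = (1 ± √41)/2

Characteristic: r² - r - 10 = 0, Roots: r = (1 ± √41)/2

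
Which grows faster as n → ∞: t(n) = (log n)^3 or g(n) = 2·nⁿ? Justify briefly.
Comparing growth rates:
Growth-rate hierarchy: log n ≺ any polynomial ≺ any exponential cⁿ (c>1) ≺ n! ≺ nⁿ.
super-exponential nⁿ dominates polylogarithmic (log n)^3 asymptotically.

g(n) grows faster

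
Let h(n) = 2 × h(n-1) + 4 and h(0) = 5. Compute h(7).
Computing step by step:
h(0) = 5
h(1) = 2 × 5 + 4 = 14
h(2) = 2 × 14 + 4 = 32
h(3) = 2 × 32 + 4 = 68
h(4) = 2 × 68 + 4 = 140
h(5) = 2 × 140 + 4 = 284
h(6) = 2 × 284 + 4 = 572
h(7) = 2 × 572 + 4 = 1148

1148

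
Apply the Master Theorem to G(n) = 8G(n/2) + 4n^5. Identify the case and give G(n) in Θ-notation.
Master Theorem template: G(n) = a·G(n/b) + f(n).
Here: a=8, b=2, f(n)=4n^5
Compute log_b(a) = log_2(8) = 3.
f(n) = 4n^5 = Ω(n^(3+ε)) with ε = 2, and the regularity condition holds (a·f(n/b) = (a/b^5)·f(n) with a/b^5 = 2^-2 < 1). Case 3: G(n) = Θ(f(n)) = Θ(n^5).

Case 3: G(n) = Θ(n^5)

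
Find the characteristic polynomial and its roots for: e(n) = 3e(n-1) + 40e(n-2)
Substitute e(n) = rⁿ and divide through by rⁿ⁻²: r² - 3r - 40 = 0
Factor: (r - 8)(r + 5) = 0, so r = 8, -5.
General solution: e(n) = A·8ⁿ + B·(-5)ⁿ

Characteristic: r² - 3r - 40 = 0, Roots: r = 8, -5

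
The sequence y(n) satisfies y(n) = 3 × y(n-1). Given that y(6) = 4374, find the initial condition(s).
In general y(n) = 3ⁿ · y(0). At n = 6: y(0) = y(6) / 3^6 = 4374 / 729 = 6.

y(0) = 6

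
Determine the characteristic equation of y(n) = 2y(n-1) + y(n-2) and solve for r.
Substitute y(n) = rⁿ and divide through by rⁿ⁻²: r² - 2r - 1 = 0
Discriminant: 2² + 4·1 = 8, not a perfect square, so by the quadratic formula r = (2 ± √8)/2.
General solution: y(n) = A·r₁ⁿ + B·r₂ⁿ where r₁,r₂ = (2 ± √8)/2

Characteristic: r² - 2r - 1 = 0, Roots: r = (2 ± √8)/2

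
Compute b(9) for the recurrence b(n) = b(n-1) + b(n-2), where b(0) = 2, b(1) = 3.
Computing the sequence terms:
2, 3, 5, 8, 13, 21, 34, 55, 89, 144

144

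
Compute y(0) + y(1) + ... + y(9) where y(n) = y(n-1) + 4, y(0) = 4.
Computing the sequence terms: 4, 8, 12, 16, 20, 24, 28, 32, 36, 40
Adding these values together:

220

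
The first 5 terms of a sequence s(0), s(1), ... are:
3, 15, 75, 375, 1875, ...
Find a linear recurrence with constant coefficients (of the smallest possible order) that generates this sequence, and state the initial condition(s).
Look for the lowest-order linear relation among consecutive terms.
Observation: each term is 5× the previous.
Check at n=2: 5·15 = 75. ✓

s(n) = 5 × s(n-1), s(0) = 3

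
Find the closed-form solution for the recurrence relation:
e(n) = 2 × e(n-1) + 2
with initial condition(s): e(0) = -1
Recurrence: e(n) = 2 × e(n-1) + 2, initial: e(0) = -1.
Try e(n) = A·2ⁿ + C. Substituting: A·2ⁿ + C = 2(A·2ⁿ⁻¹ + C) + 2 = A·2ⁿ + 2C + 2, so C = 2C + 2, giving C = -2. Then e(0) = A - 2 = -1 gives A = 1.

e(n) = 2ⁿ - 2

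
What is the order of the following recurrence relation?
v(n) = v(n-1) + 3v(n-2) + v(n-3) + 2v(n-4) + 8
The order is the largest lag k for which v(n-k) appears. Here the deepest term is v(n-4) (the 8 term is non-homogeneous and does not affect the order), so the order is 4.

Order 4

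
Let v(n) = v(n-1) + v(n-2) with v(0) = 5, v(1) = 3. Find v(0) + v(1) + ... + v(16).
Computing the sequence terms: 5, 3, 8, 11, 19, 30, 49, 79, 128, 207, 335, 542, 877, 1419, 2296, 3715, 6011
Adding these values together:

15734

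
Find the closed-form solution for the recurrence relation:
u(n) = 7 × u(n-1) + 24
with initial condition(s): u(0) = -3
Recurrence: u(n) = 7 × u(n-1) + 24, initial: u(0) = -3.
Try u(n) = A·7ⁿ + C. Substituting: A·7ⁿ + C = 7(A·7ⁿ⁻¹ + C) + 24 = A·7ⁿ + 7C + 24, so C = 7C + 24, giving C = -4. Then u(0) = A - 4 = -3 gives A = 1.

u(n) = 7ⁿ - 4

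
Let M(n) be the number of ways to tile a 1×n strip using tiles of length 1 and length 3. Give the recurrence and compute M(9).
Condition on the last tile: it has length 1 (leaving a 1×(n-1) strip) or length 3 (leaving a 1×(n-3) strip), so M(n) = M(n-1) + M(n-3) (order-3 linear recurrence).
For 0 ≤ i < 3 only unit tiles fit, so M(i) = 1.
Iterating the recurrence: M(3) = 2, M(4) = 3, M(5) = 4, M(6) = 6, M(7) = 9, M(8) = 13, M(9) = 19.

M(n) = M(n-1) + M(n-3), with M(i) = 1 for 0 ≤ i < 3; M(9) = 19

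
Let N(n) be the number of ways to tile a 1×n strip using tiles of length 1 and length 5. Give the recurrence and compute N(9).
Condition on the last tile: it has length 1 (leaving a 1×(n-1) strip) or length 5 (leaving a 1×(n-5) strip), so N(n) = N(n-1) + N(n-5) (order-5 linear recurrence).
For 0 ≤ i < 5 only unit tiles fit, so N(i) = 1.
Iterating the recurrence: N(5) = 2, N(6) = 3, N(7) = 4, N(8) = 5, N(9) = 6.

N(n) = N(n-1) + N(n-5), with N(i) = 1 for 0 ≤ i < 5; N(9) = 6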